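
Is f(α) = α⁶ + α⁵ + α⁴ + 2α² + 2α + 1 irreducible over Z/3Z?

Check for roots in Z/3Z: f(0) = 1; f(1) = 2; f(2) = 2.
No roots, so no linear factors.
Monic irreducibles of degree 2 over GF(3): α² + 1, α² + α + 2, α² + 2α + 2.
None of them divide f (all give nonzero remainder).
Degree-3 irreducible divisors: test the 8 monic irreducibles of degree 3 over GF(3).
None of them divide f (all give nonzero remainder).
No irreducible factor of degree ≤ 3 exists, so f is irreducible over GF(3).

Yes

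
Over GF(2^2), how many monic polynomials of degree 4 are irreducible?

60

The number of monic irreducibles of degree 4 over GF(4) is (1/4)·Σ_{d∣4} μ(4/d) 4^d.
Divisors of 4: 1, 2, 4; μ(4/d) for each: 0, -1, 1.
Σ = − 4^2 + 4^4 = 240.
N = 240/4 = 60.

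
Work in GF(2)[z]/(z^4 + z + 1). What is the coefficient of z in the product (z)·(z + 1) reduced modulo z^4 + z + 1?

Multiply in GF(2)[z]: (z)·(z + 1) = z^2 + z.
Reduced: z^2 + z.

1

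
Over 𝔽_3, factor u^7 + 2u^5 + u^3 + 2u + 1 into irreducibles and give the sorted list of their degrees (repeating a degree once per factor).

7

Write f(u) = u^7 + 2u^5 + u^3 + 2u + 1.
Roots in 𝔽_3: f(0) = 1; f(1) = 1; f(2) = 1.
Complete factorization: f(u) = (u^7 + 2u^5 + u^3 + 2u + 1).
Factor degrees with multiplicity: 7 = 7.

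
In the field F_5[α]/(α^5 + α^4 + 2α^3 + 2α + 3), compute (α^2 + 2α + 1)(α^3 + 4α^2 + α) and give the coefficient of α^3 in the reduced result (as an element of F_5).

Multiply in F_5[α]: (α^2 + 2α + 1)·(α^3 + 4α^2 + α) = α^5 + α^4 + α^2 + α.
Reduce using α^5 ≡ 4α^4 + 3α^3 + 3α + 2 (mod α^5 + α^4 + 2α^3 + 2α + 3).
Reduced: 3α^3 + α^2 + 4α + 2.

3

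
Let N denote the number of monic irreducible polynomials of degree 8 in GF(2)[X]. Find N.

30

Gauss's count: N_{2}(8) = (1/8) Σ_{d|8} μ(8/d)·2^d.
Divisors of 8: 1, 2, 4, 8; μ(8/d) for each: 0, 0, -1, 1.
Σ = − 2^4 + 2^8 = 240.
N = 240/8 = 30.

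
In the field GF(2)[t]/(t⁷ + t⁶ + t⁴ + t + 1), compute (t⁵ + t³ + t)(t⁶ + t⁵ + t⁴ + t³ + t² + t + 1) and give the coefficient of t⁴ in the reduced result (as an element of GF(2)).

1

Multiply in GF(2)[t]: (t⁵ + t³ + t)·(t⁶ + t⁵ + t⁴ + t³ + t² + t + 1) = t¹¹ + t¹⁰ + t⁷ + t⁶ + t⁵ + t² + t.
Reduce using t⁷ ≡ t⁶ + t⁴ + t + 1 (mod t⁷ + t⁶ + t⁴ + t + 1).
Reduced: t⁶ + t⁵ + t⁴.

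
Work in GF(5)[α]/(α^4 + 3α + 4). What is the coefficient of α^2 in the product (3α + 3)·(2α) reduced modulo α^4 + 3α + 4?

Multiply in GF(5)[α]: (3α + 3)·(2α) = α^2 + α.
Reduced: α^2 + α.

1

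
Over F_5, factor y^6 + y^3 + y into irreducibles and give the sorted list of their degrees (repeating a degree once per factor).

Write g(y) = y^6 + y^3 + y.
Roots in F_5: g(0) = 0 → root; g(1) = 3; g(2) = 4; g(3) = 4; g(4) = 4.
Linear factors from roots: (y).
Complete factorization: g(y) = (y)·(y^2 + 4y + 2)·(y^3 + y^2 + 4y + 3).
Factor degrees with multiplicity: 1 + 2 + 3 = 6.

1, 2, 3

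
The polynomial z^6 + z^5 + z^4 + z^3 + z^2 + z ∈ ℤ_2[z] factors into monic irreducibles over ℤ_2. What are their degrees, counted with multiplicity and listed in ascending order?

1, 1, 2, 2

Write h(z) = z^6 + z^5 + z^4 + z^3 + z^2 + z.
Roots in ℤ_2: h(0) = 0 → root; h(1) = 0 → root.
Linear factors from roots: (z), (z + 1).
Complete factorization: h(z) = (z)·(z + 1)·(z^2 + z + 1)^2.
Factor degrees with multiplicity: 1 + 1 + 2 + 2 = 6.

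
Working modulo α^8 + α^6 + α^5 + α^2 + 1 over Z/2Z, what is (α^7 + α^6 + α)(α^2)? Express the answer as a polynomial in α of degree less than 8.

Multiply in Z/2Z[α]: (α^7 + α^6 + α)·(α^2) = α^9 + α^8 + α^3.
Reduce using α^8 ≡ α^6 + α^5 + α^2 + 1 (mod α^8 + α^6 + α^5 + α^2 + 1).
Reduced: α^7 + α^5 + α^2 + α + 1.

α^7 + α^5 + α^2 + α + 1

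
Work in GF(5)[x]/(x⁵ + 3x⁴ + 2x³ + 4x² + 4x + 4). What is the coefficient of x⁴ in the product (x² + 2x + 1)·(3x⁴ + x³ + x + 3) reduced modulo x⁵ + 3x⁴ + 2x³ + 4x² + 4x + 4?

Multiply in GF(5)[x]: (x² + 2x + 1)·(3x⁴ + x³ + x + 3) = 3x⁶ + 2x⁵ + 2x³ + 2x + 3.
Reduce using x⁵ ≡ 2x⁴ + 3x³ + x² + x + 1 (mod x⁵ + 3x⁴ + 2x³ + 4x² + 4x + 4).
Reduced: 4x³ + x² + 3x + 1.

0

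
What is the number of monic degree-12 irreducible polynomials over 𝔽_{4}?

By the necklace-counting formula, N_4(12) = (1/12) Σ_{d|12} μ(12/d)·4^d.
Divisors of 12: 1, 2, 3, 4, 6, 12; μ(12/d) for each: 0, 1, 0, -1, -1, 1.
Σ = 4^2 − 4^4 − 4^6 + 4^12 = 16772880.
N = 16772880/12 = 1397740.

1397740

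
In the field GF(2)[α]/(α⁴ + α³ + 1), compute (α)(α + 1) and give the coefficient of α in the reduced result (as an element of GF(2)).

1

Multiply in GF(2)[α]: (α)·(α + 1) = α² + α.
Reduced: α² + α.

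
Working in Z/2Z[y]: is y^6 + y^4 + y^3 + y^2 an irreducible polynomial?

No

Write f(y) = y^6 + y^4 + y^3 + y^2.
Check for roots in Z/2Z: f(0) = 0 → root; f(1) = 0 → root.
f(0) = 0, so (y) divides f(y); f is reducible.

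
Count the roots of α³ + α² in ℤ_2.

2

Write h(α) = α³ + α².
Evaluate at each of the 2 elements of ℤ_2:
h(0) = 0 → root; h(1) = 0 → root.
Roots: {0, 1}.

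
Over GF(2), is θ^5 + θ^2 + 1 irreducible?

Write P(θ) = θ^5 + θ^2 + 1.
Check for roots in GF(2): P(0) = 1; P(1) = 1.
No roots, so no linear factors.
Monic irreducibles of degree 2 over GF(2): θ^2 + θ + 1.
None of them divide P (all give nonzero remainder).
No irreducible factor of degree ≤ 2 exists, so P is irreducible over GF(2).

Yes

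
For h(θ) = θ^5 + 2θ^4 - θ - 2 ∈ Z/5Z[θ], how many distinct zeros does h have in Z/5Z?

Evaluate at each of the 5 elements of Z/5Z:
h(0) = 3; h(1) = 0 → root; h(2) = 0 → root; h(3) = 0 → root; h(4) = 0 → root.
Roots: {1, 2, 3, 4}.

4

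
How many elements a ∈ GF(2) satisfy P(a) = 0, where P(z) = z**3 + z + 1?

Evaluate at each of the 2 elements of GF(2):
P(0) = 1; P(1) = 1.
No element is a root.

0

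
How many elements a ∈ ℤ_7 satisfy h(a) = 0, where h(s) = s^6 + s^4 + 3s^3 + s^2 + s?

Evaluate at each of the 7 elements of ℤ_7:
h(0) = 0 → root; h(1) = 0 → root; h(2) = 5; h(3) = 0 → root; h(4) = 0 → root; h(5) = 2; h(6) = 6.
Roots: {0, 1, 3, 4}.

4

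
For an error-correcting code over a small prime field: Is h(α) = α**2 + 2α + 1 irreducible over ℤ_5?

No

Check for roots in ℤ_5: h(0) = 1; h(1) = 4; h(2) = 4; h(3) = 1; h(4) = 0 → root.
h(4) = 0, so (α − 4) divides h(α); h is reducible.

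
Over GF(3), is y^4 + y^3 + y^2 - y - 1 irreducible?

Yes

Write g(y) = y^4 + y^3 + y^2 - y - 1.
Check for roots in GF(3): g(0) = 2; g(1) = 1; g(2) = 1.
No roots, so no linear factors.
Monic irreducibles of degree 2 over GF(3): y^2 + 1, y^2 + y - 1, y^2 - y - 1.
None of them divide g (all give nonzero remainder).
No irreducible factor of degree ≤ 2 exists, so g is irreducible over GF(3).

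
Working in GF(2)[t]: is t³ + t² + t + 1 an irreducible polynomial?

Write m(t) = t³ + t² + t + 1.
Check for roots in GF(2): m(0) = 1; m(1) = 0 → root.
m(1) = 0, so (t − 1) divides m(t); m is reducible.

No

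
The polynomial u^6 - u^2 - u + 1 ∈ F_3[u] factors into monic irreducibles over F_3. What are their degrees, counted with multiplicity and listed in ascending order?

Write f(u) = u^6 - u^2 - u + 1.
Roots in F_3: f(0) = 1; f(1) = 0 → root; f(2) = 2.
Linear factors from roots: (u - 1).
Complete factorization: f(u) = (u - 1)^2·(u^4 - u^3 + u + 1).
Factor degrees with multiplicity: 1 + 1 + 4 = 6.

1, 1, 4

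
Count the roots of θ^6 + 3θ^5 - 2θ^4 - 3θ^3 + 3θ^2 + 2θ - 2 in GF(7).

1

Write g(θ) = θ^6 + 3θ^5 - 2θ^4 - 3θ^3 + 3θ^2 + 2θ - 2.
Evaluate at each of the 7 elements of GF(7):
g(0) = 5; g(1) = 2; g(2) = 6; g(3) = 0 → root; g(4) = 1; g(5) = 1; g(6) = 5.
Roots: {3}.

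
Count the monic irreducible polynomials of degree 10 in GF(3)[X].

5880

The number of monic irreducibles of degree 10 over GF(3) is (1/10)·Σ_{d∣10} μ(10/d) 3^d.
Divisors of 10: 1, 2, 5, 10; μ(10/d) for each: 1, -1, -1, 1.
Σ = 3^1 − 3^2 − 3^5 + 3^10 = 58800.
N = 58800/10 = 5880.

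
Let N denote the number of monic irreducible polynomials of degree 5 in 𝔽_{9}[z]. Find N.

By the necklace-counting formula, N_9(5) = (1/5) Σ_{d|5} μ(5/d)·9^d.
Divisors of 5: 1, 5; μ(5/d) for each: -1, 1.
Σ = − 9^1 + 9^5 = 59040.
N = 59040/5 = 11808.

11808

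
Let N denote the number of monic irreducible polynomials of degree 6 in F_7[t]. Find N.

x^(7^6) − x is the product of all monic irreducibles of degree dividing 6; Möbius inversion gives N = (1/6) Σ μ(6/d)·7^d.
Divisors of 6: 1, 2, 3, 6; μ(6/d) for each: 1, -1, -1, 1.
Σ = 7^1 − 7^2 − 7^3 + 7^6 = 117264.
N = 117264/6 = 19544.

19544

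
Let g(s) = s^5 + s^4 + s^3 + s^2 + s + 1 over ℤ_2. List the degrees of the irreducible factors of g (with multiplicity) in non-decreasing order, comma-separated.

Roots in ℤ_2: g(0) = 1; g(1) = 0 → root.
Linear factors from roots: (s + 1).
Complete factorization: g(s) = (s + 1)·(s^2 + s + 1)^2.
Factor degrees with multiplicity: 1 + 2 + 2 = 5.

1, 2, 2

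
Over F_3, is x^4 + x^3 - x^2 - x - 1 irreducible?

Yes

Write P(x) = x^4 + x^3 - x^2 - x - 1.
Check for roots in F_3: P(0) = 2; P(1) = 2; P(2) = 2.
No roots, so no linear factors.
Monic irreducibles of degree 2 over GF(3): x^2 + 1, x^2 + x - 1, x^2 - x - 1.
None of them divide P (all give nonzero remainder).
No irreducible factor of degree ≤ 2 exists, so P is irreducible over GF(3).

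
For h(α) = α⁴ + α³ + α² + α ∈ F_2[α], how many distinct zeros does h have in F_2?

Evaluate at each of the 2 elements of F_2:
h(0) = 0 → root; h(1) = 0 → root.
Roots: {0, 1}.

2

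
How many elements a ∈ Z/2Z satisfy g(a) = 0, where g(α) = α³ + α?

Evaluate at each of the 2 elements of Z/2Z:
g(0) = 0 → root; g(1) = 0 → root.
Roots: {0, 1}.

2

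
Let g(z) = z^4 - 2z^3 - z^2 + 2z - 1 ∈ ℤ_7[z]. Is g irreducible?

Check for roots in ℤ_7: g(0) = 6; g(1) = 6; g(2) = 6; g(3) = 2; g(4) = 0 → root; g(5) = 2; g(6) = 6.
g(4) = 0, so (z − 4) divides g(z); g is reducible.

No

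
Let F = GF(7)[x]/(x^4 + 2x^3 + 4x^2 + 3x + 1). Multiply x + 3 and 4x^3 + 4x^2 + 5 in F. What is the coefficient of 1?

4

Multiply in GF(7)[x]: (x + 3)·(4x^3 + 4x^2 + 5) = 4x^4 + 2x^3 + 5x^2 + 5x + 1.
Reduce using x^4 ≡ 5x^3 + 3x^2 + 4x + 6 (mod x^4 + 2x^3 + 4x^2 + 3x + 1).
Reduced: x^3 + 3x^2 + 4.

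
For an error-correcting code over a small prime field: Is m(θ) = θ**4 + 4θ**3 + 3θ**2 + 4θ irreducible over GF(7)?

No

Check for roots in GF(7): m(0) = 0 → root; m(1) = 5; m(2) = 5; m(3) = 4; m(4) = 2; m(5) = 2; m(6) = 3.
m(0) = 0, so (θ) divides m(θ); m is reducible.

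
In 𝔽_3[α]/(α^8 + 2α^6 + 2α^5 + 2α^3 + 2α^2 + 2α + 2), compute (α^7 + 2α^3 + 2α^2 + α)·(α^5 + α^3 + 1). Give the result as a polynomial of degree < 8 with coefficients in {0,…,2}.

α^7 + 2α^4 + 1

Multiply in 𝔽_3[α]: (α^7 + 2α^3 + 2α^2 + α)·(α^5 + α^3 + 1) = α^12 + α^10 + 2α^8 + 2α^5 + α^4 + 2α^3 + 2α^2 + α.
Reduce using α^8 ≡ α^6 + α^5 + α^3 + α^2 + α + 1 (mod α^8 + 2α^6 + 2α^5 + 2α^3 + 2α^2 + 2α + 2).
Reduced: α^7 + 2α^4 + 1.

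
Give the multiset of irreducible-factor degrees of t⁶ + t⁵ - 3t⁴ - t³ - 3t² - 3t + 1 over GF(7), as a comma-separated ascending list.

Write h(t) = t⁶ + t⁵ - 3t⁴ - t³ - 3t² - 3t + 1.
Linear factors from roots: (t - 1).
Complete factorization: h(t) = (t - 1)·(t² - t + 3)·(t³ + 3t² - t + 2).
Factor degrees with multiplicity: 1 + 2 + 3 = 6.

1, 2, 3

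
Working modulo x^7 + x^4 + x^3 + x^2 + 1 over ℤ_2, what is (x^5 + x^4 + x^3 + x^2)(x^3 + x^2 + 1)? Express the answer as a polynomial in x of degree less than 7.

x^4 + x^2 + x

Multiply in ℤ_2[x]: (x^5 + x^4 + x^3 + x^2)·(x^3 + x^2 + 1) = x^8 + x^5 + x^3 + x^2.
Reduce using x^7 ≡ x^4 + x^3 + x^2 + 1 (mod x^7 + x^4 + x^3 + x^2 + 1).
Reduced: x^4 + x^2 + x.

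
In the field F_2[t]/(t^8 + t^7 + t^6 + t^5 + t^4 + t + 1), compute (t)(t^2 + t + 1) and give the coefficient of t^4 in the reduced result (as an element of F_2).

0

Multiply in F_2[t]: (t)·(t^2 + t + 1) = t^3 + t^2 + t.
Reduced: t^3 + t^2 + t.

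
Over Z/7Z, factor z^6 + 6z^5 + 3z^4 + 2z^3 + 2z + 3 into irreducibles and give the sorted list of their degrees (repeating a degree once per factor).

Write g(z) = z^6 + 6z^5 + 3z^4 + 2z^3 + 2z + 3.
Complete factorization: g(z) = (z^6 + 6z^5 + 3z^4 + 2z^3 + 2z + 3).
Factor degrees with multiplicity: 6 = 6.

6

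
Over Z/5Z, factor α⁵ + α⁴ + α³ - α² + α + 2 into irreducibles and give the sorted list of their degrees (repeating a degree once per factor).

1, 2, 2

Write g(α) = α⁵ + α⁴ + α³ - α² + α + 2.
Roots in Z/5Z: g(0) = 2; g(1) = 0 → root; g(2) = 1; g(3) = 2; g(4) = 4.
Linear factors from roots: (α - 1).
Complete factorization: g(α) = (α - 1)·(α² - 2α - 1)·(α² - α + 2).
Factor degrees with multiplicity: 1 + 2 + 2 = 5.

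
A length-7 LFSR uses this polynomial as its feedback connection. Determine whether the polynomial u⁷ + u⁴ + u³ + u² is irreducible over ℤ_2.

Write f(u) = u⁷ + u⁴ + u³ + u².
Check for roots in ℤ_2: f(0) = 0 → root; f(1) = 0 → root.
f(0) = 0, so (u) divides f(u); f is reducible.

No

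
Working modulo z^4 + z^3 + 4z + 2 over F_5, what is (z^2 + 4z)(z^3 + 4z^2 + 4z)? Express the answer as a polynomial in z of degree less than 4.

Multiply in F_5[z]: (z^2 + 4z)·(z^3 + 4z^2 + 4z) = z^5 + 3z^4 + z^2.
Reduce using z^4 ≡ 4z^3 + z + 3 (mod z^4 + z^3 + 4z + 2).
Reduced: 3z^3 + 2z^2 + 1.

3z^3 + 2z^2 + 1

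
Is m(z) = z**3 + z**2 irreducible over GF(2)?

No

Check for roots in GF(2): m(0) = 0 → root; m(1) = 0 → root.
m(0) = 0, so (z) divides m(z); m is reducible.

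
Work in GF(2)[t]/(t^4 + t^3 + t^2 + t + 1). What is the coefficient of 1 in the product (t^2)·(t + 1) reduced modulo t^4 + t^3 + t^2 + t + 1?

0

Multiply in GF(2)[t]: (t^2)·(t + 1) = t^3 + t^2.
Reduced: t^3 + t^2.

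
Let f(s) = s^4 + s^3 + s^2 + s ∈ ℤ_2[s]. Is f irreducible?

Check for roots in ℤ_2: f(0) = 0 → root; f(1) = 0 → root.
f(0) = 0, so (s) divides f(s); f is reducible.

No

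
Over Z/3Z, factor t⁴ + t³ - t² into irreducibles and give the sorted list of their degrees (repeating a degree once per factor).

1, 1, 2

Write f(t) = t⁴ + t³ - t².
Roots in Z/3Z: f(0) = 0 → root; f(1) = 1; f(2) = 2.
Linear factors from roots: (t).
Complete factorization: f(t) = (t)^2·(t² + t - 1).
Factor degrees with multiplicity: 1 + 1 + 2 = 4.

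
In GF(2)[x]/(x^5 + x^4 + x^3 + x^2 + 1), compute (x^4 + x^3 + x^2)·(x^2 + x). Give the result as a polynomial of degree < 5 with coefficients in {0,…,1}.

Multiply in GF(2)[x]: (x^4 + x^3 + x^2)·(x^2 + x) = x^6 + x^3.
Reduce using x^5 ≡ x^4 + x^3 + x^2 + 1 (mod x^5 + x^4 + x^3 + x^2 + 1).
Reduced: x^3 + x^2 + x + 1.

x^3 + x^2 + x + 1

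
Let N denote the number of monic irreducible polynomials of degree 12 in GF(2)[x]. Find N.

335

By the necklace-counting formula, N_2(12) = (1/12) Σ_{d|12} μ(12/d)·2^d.
Divisors of 12: 1, 2, 3, 4, 6, 12; μ(12/d) for each: 0, 1, 0, -1, -1, 1.
Σ = 2^2 − 2^4 − 2^6 + 2^12 = 4020.
N = 4020/12 = 335.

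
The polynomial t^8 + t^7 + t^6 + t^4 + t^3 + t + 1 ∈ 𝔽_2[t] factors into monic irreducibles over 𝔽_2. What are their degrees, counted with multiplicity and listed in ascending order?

2, 3, 3

Write f(t) = t^8 + t^7 + t^6 + t^4 + t^3 + t + 1.
Roots in 𝔽_2: f(0) = 1; f(1) = 1.
Complete factorization: f(t) = (t^2 + t + 1)·(t^3 + t + 1)^2.
Factor degrees with multiplicity: 2 + 3 + 3 = 8.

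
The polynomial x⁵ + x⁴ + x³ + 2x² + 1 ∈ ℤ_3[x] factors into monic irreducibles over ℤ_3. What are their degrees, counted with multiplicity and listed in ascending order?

Write f(x) = x⁵ + x⁴ + x³ + 2x² + 1.
Roots in ℤ_3: f(0) = 1; f(1) = 0 → root; f(2) = 2.
Linear factors from roots: (x + 2).
Complete factorization: f(x) = (x + 2)·(x² + 1)·(x² + 2x + 2).
Factor degrees with multiplicity: 1 + 2 + 2 = 5.

1, 2, 2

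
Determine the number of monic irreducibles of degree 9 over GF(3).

By the necklace-counting formula, N_3(9) = (1/9) Σ_{d|9} μ(9/d)·3^d.
Divisors of 9: 1, 3, 9; μ(9/d) for each: 0, -1, 1.
Σ = − 3^3 + 3^9 = 19656.
N = 19656/9 = 2184.

2184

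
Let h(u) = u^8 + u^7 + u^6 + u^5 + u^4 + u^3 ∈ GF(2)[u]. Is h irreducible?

Check for roots in GF(2): h(0) = 0 → root; h(1) = 0 → root.
h(0) = 0, so (u) divides h(u); h is reducible.

No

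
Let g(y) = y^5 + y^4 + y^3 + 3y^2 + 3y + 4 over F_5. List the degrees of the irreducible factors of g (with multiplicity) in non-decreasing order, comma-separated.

Roots in F_5: g(0) = 4; g(1) = 3; g(2) = 3; g(3) = 1; g(4) = 3.
Complete factorization: g(y) = (y^5 + y^4 + y^3 + 3y^2 + 3y + 4).
Factor degrees with multiplicity: 5 = 5.

5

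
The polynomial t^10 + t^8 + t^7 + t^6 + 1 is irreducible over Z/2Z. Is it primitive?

No

Write f(t) = t^10 + t^8 + t^7 + t^6 + 1.
|GF(2^10)^×| = 2^10 − 1 = 1023. Prime factorization: 1023 = 3·11·31.
f is primitive ⇔ t has order 1023 in GF(2)[t]/(f), i.e. t^(1023/q) ≠ 1 for each prime q | 1023.
t^(341) mod f = 1
t^(93) mod f = t^5 + t^4 + 1.
t^(33) mod f = t^9 + t^7 + t^6 + t^3 + t^2 + t.
Since t^(341) = 1, the order of t divides 341 < 1023; not primitive.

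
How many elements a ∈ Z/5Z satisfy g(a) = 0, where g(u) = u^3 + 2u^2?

2

Evaluate at each of the 5 elements of Z/5Z:
g(0) = 0 → root; g(1) = 3; g(2) = 1; g(3) = 0 → root; g(4) = 1.
Roots: {0, 3}.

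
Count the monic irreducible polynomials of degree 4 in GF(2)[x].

3

The number of monic irreducibles of degree 4 over GF(2) is (1/4)·Σ_{d∣4} μ(4/d) 2^d.
Divisors of 4: 1, 2, 4; μ(4/d) for each: 0, -1, 1.
Σ = − 2^2 + 2^4 = 12.
N = 12/4 = 3.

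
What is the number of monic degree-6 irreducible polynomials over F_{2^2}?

670

By the necklace-counting formula, N_4(6) = (1/6) Σ_{d|6} μ(6/d)·4^d.
Divisors of 6: 1, 2, 3, 6; μ(6/d) for each: 1, -1, -1, 1.
Σ = 4^1 − 4^2 − 4^3 + 4^6 = 4020.
N = 4020/6 = 670.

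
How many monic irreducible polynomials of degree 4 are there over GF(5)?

By the necklace-counting formula, N_5(4) = (1/4) Σ_{d|4} μ(4/d)·5^d.
Divisors of 4: 1, 2, 4; μ(4/d) for each: 0, -1, 1.
Σ = − 5^2 + 5^4 = 600.
N = 600/4 = 150.

150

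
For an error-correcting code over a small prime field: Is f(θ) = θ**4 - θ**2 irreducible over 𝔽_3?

No

Check for roots in 𝔽_3: f(0) = 0 → root; f(1) = 0 → root; f(2) = 0 → root.
f(0) = 0, so (θ) divides f(θ); f is reducible.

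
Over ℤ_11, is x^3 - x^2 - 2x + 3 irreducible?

Write h(x) = x^3 - x^2 - 2x + 3.
Check each element of ℤ_11 for a root: h(0)=3, h(1)=1, h(2)=3, h(3)=4, h(4)=10, h(5)=5, h(6)=6, h(7)=8, h(8)=6, h(9)=6, h(10)=3.
No roots. A degree-3 polynomial over a field with no linear factor is irreducible.

Yes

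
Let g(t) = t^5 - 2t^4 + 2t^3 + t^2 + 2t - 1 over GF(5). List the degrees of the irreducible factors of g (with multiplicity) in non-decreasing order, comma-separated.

Roots in GF(5): g(0) = 4; g(1) = 3; g(2) = 3; g(3) = 4; g(4) = 3.
Complete factorization: g(t) = (t^5 - 2t^4 + 2t^3 + t^2 + 2t - 1).
Factor degrees with multiplicity: 5 = 5.

5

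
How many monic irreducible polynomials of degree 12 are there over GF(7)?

x^(7^12) − x is the product of all monic irreducibles of degree dividing 12; Möbius inversion gives N = (1/12) Σ μ(12/d)·7^d.
Divisors of 12: 1, 2, 3, 4, 6, 12; μ(12/d) for each: 0, 1, 0, -1, -1, 1.
Σ = 7^2 − 7^4 − 7^6 + 7^12 = 13841167200.
N = 13841167200/12 = 1153430600.

1153430600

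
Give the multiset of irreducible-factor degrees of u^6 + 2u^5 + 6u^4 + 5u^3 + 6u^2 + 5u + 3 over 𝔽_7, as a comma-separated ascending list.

1, 1, 2, 2

Write g(u) = u^6 + 2u^5 + 6u^4 + 5u^3 + 6u^2 + 5u + 3.
Linear factors from roots: (u + 6), (u + 5).
Complete factorization: g(u) = (u + 5)·(u + 6)·(u^2 + 2u + 5)·(u^2 + 3u + 1).
Factor degrees with multiplicity: 1 + 1 + 2 + 2 = 6.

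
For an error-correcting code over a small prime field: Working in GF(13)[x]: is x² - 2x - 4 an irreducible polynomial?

Write f(x) = x² - 2x - 4.
Check each element of GF(13) for a root: f(0)=9, f(1)=8, f(2)=9, f(3)=12, f(4)=4, f(5)=11, f(6)=7, f(7)=5, f(8)=5, f(9)=7, f(10)=11, f(11)=4, f(12)=12.
No roots. A degree-2 polynomial over a field with no linear factor is irreducible.

Yes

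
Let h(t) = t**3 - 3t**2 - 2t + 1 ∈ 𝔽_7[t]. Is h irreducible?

Check for roots in 𝔽_7: h(0) = 1; h(1) = 4; h(2) = 0 → root; h(3) = 2; h(4) = 2; h(5) = 6; h(6) = 6.
h(2) = 0, so (t − 2) divides h(t); h is reducible.

No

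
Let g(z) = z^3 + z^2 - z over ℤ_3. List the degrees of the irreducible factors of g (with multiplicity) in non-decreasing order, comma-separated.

1, 2

Roots in ℤ_3: g(0) = 0 → root; g(1) = 1; g(2) = 1.
Linear factors from roots: (z).
Complete factorization: g(z) = (z)·(z^2 + z - 1).
Factor degrees with multiplicity: 1 + 2 = 3.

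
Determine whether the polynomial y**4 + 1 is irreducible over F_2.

No

Write f(y) = y**4 + 1.
Check for roots in F_2: f(0) = 1; f(1) = 0 → root.
f(1) = 0, so (y − 1) divides f(y); f is reducible.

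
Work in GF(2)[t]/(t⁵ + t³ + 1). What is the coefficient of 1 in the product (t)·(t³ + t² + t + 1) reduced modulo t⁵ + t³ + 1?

Multiply in GF(2)[t]: (t)·(t³ + t² + t + 1) = t⁴ + t³ + t² + t.
Reduced: t⁴ + t³ + t² + t.

0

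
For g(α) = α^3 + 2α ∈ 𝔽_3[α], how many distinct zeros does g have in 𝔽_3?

3

Evaluate at each of the 3 elements of 𝔽_3:
g(0) = 0 → root; g(1) = 0 → root; g(2) = 0 → root.
Roots: {0, 1, 2}.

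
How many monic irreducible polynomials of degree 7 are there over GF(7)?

117648

Gauss's count: N_{7}(7) = (1/7) Σ_{d|7} μ(7/d)·7^d.
Divisors of 7: 1, 7; μ(7/d) for each: -1, 1.
Σ = − 7^1 + 7^7 = 823536.
N = 823536/7 = 117648.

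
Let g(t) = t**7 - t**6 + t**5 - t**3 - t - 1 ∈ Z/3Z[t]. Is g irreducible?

Check for roots in Z/3Z: g(0) = 2; g(1) = 1; g(2) = 1.
No roots, so no linear factors.
Monic irreducibles of degree 2 over GF(3): t**2 + 1, t**2 + t - 1, t**2 - t - 1.
t**2 + 1 divides g: g(t) = (t**2 + 1)·(t**5 - t**4 + t**2 - t - 1).

No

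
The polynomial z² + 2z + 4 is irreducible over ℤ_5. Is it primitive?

Write f(z) = z² + 2z + 4.
|GF(5^2)^×| = 5^2 − 1 = 24. Prime factorization: 24 = 2^3·3.
f is primitive ⇔ z has order 24 in GF(5)[z]/(f), i.e. z^(24/q) ≠ 1 for each prime q | 24.
z^(12) mod f = 1
z^(8) mod f = 2z + 4.
Since z^(12) = 1, the order of z divides 12 < 24; not primitive.

No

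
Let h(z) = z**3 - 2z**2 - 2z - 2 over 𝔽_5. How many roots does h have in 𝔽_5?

1

Evaluate at each of the 5 elements of 𝔽_5:
h(0) = 3; h(1) = 0 → root; h(2) = 4; h(3) = 1; h(4) = 2.
Roots: {1}.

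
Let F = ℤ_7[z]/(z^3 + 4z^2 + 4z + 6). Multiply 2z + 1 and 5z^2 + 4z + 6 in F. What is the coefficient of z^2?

1

Multiply in ℤ_7[z]: (2z + 1)·(5z^2 + 4z + 6) = 3z^3 + 6z^2 + 2z + 6.
Reduce using z^3 ≡ 3z^2 + 3z + 1 (mod z^3 + 4z^2 + 4z + 6).
Reduced: z^2 + 4z + 2.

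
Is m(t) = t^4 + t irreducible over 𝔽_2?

No

Check for roots in 𝔽_2: m(0) = 0 → root; m(1) = 0 → root.
m(0) = 0, so (t) divides m(t); m is reducible.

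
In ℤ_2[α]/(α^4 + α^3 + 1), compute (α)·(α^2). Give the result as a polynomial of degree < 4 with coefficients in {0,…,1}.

Multiply in ℤ_2[α]: (α)·(α^2) = α^3.
Reduced: α^3.

α^3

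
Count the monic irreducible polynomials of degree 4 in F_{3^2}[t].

1620

Gauss's count: N_{9}(4) = (1/4) Σ_{d|4} μ(4/d)·9^d.
Divisors of 4: 1, 2, 4; μ(4/d) for each: 0, -1, 1.
Σ = − 9^2 + 9^4 = 6480.
N = 6480/4 = 1620.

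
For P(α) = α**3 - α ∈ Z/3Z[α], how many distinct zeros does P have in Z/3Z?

Evaluate at each of the 3 elements of Z/3Z:
P(0) = 0 → root; P(1) = 0 → root; P(2) = 0 → root.
Roots: {0, 1, 2}.

3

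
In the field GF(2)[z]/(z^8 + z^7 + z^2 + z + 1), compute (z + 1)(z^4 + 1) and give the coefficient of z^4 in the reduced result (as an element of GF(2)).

1

Multiply in GF(2)[z]: (z + 1)·(z^4 + 1) = z^5 + z^4 + z + 1.
Reduced: z^5 + z^4 + z + 1.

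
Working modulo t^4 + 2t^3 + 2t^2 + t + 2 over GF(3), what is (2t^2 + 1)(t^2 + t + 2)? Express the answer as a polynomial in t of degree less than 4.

t^3 + t^2 + 2t + 1

Multiply in GF(3)[t]: (2t^2 + 1)·(t^2 + t + 2) = 2t^4 + 2t^3 + 2t^2 + t + 2.
Reduce using t^4 ≡ t^3 + t^2 + 2t + 1 (mod t^4 + 2t^3 + 2t^2 + t + 2).
Reduced: t^3 + t^2 + 2t + 1.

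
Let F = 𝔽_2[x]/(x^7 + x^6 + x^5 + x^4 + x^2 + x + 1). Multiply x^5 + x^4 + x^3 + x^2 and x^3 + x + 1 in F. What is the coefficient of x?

Multiply in 𝔽_2[x]: (x^5 + x^4 + x^3 + x^2)·(x^3 + x + 1) = x^8 + x^7 + x^5 + x^2.
Reduce using x^7 ≡ x^6 + x^5 + x^4 + x^2 + x + 1 (mod x^7 + x^6 + x^5 + x^4 + x^2 + x + 1).
Reduced: x^6 + x^3 + x.

1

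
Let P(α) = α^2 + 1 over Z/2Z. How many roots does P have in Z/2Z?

1

Evaluate at each of the 2 elements of Z/2Z:
P(0) = 1; P(1) = 0 → root.
Roots: {1}.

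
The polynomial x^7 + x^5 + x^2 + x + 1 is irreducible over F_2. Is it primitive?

Yes

Write f(x) = x^7 + x^5 + x^2 + x + 1.
|GF(2^7)^×| = 2^7 − 1 = 127. Prime factorization: 127 = 127.
f is primitive ⇔ x has order 127 in GF(2)[x]/(f), i.e. x^(127/q) ≠ 1 for each prime q | 127.
x^(1) mod f = x.
None equal 1, so x has full order 127; f is primitive.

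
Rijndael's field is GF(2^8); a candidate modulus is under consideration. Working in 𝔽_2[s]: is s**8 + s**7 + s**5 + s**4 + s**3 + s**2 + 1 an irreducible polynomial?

Yes

Write h(s) = s**8 + s**7 + s**5 + s**4 + s**3 + s**2 + 1.
Check for roots in 𝔽_2: h(0) = 1; h(1) = 1.
No roots, so no linear factors.
Monic irreducibles of degree 2 over GF(2): s**2 + s + 1.
None of them divide h (all give nonzero remainder).
Monic irreducibles of degree 3 over GF(2): s**3 + s + 1, s**3 + s**2 + 1.
None of them divide h (all give nonzero remainder).
Monic irreducibles of degree 4 over GF(2): s**4 + s + 1, s**4 + s**3 + 1, s**4 + s**3 + s**2 + s + 1.
None of them divide h (all give nonzero remainder).
No irreducible factor of degree ≤ 4 exists, so h is irreducible over GF(2).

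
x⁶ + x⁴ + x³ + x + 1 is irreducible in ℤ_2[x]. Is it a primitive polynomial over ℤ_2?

Write f(x) = x⁶ + x⁴ + x³ + x + 1.
|GF(2^6)^×| = 2^6 − 1 = 63. Prime factorization: 63 = 3^2·7.
f is primitive ⇔ x has order 63 in GF(2)[x]/(f), i.e. x^(63/q) ≠ 1 for each prime q | 63.
x^(21) mod f = x³ + x² + x.
x^(9) mod f = x⁵ + x⁴ + x² + 1.
None equal 1, so x has full order 63; f is primitive.

Yes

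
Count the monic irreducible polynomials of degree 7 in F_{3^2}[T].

x^(9^7) − x is the product of all monic irreducibles of degree dividing 7; Möbius inversion gives N = (1/7) Σ μ(7/d)·9^d.
Divisors of 7: 1, 7; μ(7/d) for each: -1, 1.
Σ = − 9^1 + 9^7 = 4782960.
N = 4782960/7 = 683280.

683280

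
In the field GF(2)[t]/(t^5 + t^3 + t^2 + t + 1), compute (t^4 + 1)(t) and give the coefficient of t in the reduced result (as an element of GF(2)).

0

Multiply in GF(2)[t]: (t^4 + 1)·(t) = t^5 + t.
Reduce using t^5 ≡ t^3 + t^2 + t + 1 (mod t^5 + t^3 + t^2 + t + 1).
Reduced: t^3 + t^2 + 1.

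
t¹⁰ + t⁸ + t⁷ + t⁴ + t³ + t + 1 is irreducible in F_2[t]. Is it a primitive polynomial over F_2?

No

Write f(t) = t¹⁰ + t⁸ + t⁷ + t⁴ + t³ + t + 1.
|GF(2^10)^×| = 2^10 − 1 = 1023. Prime factorization: 1023 = 3·11·31.
f is primitive ⇔ t has order 1023 in GF(2)[t]/(f), i.e. t^(1023/q) ≠ 1 for each prime q | 1023.
t^(341) mod f = 1
t^(93) mod f = t⁹ + t⁷ + t².
t^(33) mod f = t⁷ + t⁶ + t⁴ + t³ + t² + t + 1.
Since t^(341) = 1, the order of t divides 341 < 1023; not primitive.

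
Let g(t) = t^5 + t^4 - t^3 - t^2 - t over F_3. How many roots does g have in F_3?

Evaluate at each of the 3 elements of F_3:
g(0) = 0 → root; g(1) = 2; g(2) = 1.
Roots: {0}.

1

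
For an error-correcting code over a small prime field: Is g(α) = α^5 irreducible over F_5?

No

Check for roots in F_5: g(0) = 0 → root; g(1) = 1; g(2) = 2; g(3) = 3; g(4) = 4.
g(0) = 0, so (α) divides g(α); g is reducible.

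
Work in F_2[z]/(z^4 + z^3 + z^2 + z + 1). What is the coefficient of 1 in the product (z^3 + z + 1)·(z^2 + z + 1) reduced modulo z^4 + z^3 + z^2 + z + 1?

1

Multiply in F_2[z]: (z^3 + z + 1)·(z^2 + z + 1) = z^5 + z^4 + 1.
Reduce using z^4 ≡ z^3 + z^2 + z + 1 (mod z^4 + z^3 + z^2 + z + 1).
Reduced: z^3 + z^2 + z + 1.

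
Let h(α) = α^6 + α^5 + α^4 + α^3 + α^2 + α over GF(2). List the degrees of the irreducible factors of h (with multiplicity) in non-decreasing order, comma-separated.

Roots in GF(2): h(0) = 0 → root; h(1) = 0 → root.
Linear factors from roots: (α), (α + 1).
Complete factorization: h(α) = (α)·(α + 1)·(α^2 + α + 1)^2.
Factor degrees with multiplicity: 1 + 1 + 2 + 2 = 6.

1, 1, 2, 2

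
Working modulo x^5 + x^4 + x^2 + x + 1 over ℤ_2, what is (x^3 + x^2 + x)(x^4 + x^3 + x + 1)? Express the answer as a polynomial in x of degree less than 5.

Multiply in ℤ_2[x]: (x^3 + x^2 + x)·(x^4 + x^3 + x + 1) = x^7 + x.
Reduce using x^5 ≡ x^4 + x^2 + x + 1 (mod x^5 + x^4 + x^2 + x + 1).
Reduced: x^2 + x + 1.

x^2 + x + 1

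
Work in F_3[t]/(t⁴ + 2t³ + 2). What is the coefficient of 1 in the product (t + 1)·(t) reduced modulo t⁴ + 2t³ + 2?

Multiply in F_3[t]: (t + 1)·(t) = t² + t.
Reduced: t² + t.

0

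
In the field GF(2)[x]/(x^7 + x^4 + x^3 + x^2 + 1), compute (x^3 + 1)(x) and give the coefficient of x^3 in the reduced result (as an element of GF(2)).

Multiply in GF(2)[x]: (x^3 + 1)·(x) = x^4 + x.
Reduced: x^4 + x.

0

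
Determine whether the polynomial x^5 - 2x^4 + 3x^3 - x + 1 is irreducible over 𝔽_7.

Write m(x) = x^5 - 2x^4 + 3x^3 - x + 1.
Check for roots in 𝔽_7: m(0) = 1; m(1) = 2; m(2) = 2; m(3) = 6; m(4) = 1; m(5) = 6; m(6) = 3.
No roots, so no linear factors.
Degree-2 irreducible divisors: test the 21 monic irreducibles of degree 2 over GF(7).
None of them divide m (all give nonzero remainder).
No irreducible factor of degree ≤ 2 exists, so m is irreducible over GF(7).

Yes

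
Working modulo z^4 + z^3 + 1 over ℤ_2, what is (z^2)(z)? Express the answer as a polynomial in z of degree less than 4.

Multiply in ℤ_2[z]: (z^2)·(z) = z^3.
Reduced: z^3.

z^3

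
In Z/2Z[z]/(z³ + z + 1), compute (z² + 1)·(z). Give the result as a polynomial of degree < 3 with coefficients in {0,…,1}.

Multiply in Z/2Z[z]: (z² + 1)·(z) = z³ + z.
Reduce using z³ ≡ z + 1 (mod z³ + z + 1).
Reduced: 1.

1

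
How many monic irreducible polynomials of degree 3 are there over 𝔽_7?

112

x^(7^3) − x is the product of all monic irreducibles of degree dividing 3; Möbius inversion gives N = (1/3) Σ μ(3/d)·7^d.
Divisors of 3: 1, 3; μ(3/d) for each: -1, 1.
Σ = − 7^1 + 7^3 = 336.
N = 336/3 = 112.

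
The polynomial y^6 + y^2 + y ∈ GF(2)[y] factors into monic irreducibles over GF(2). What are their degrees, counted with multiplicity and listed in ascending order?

1, 2, 3

Write f(y) = y^6 + y^2 + y.
Roots in GF(2): f(0) = 0 → root; f(1) = 1.
Linear factors from roots: (y).
Complete factorization: f(y) = (y)·(y^2 + y + 1)·(y^3 + y^2 + 1).
Factor degrees with multiplicity: 1 + 2 + 3 = 6.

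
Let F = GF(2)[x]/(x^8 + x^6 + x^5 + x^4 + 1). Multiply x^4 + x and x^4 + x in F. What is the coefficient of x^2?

Multiply in GF(2)[x]: (x^4 + x)·(x^4 + x) = x^8 + x^2.
Reduce using x^8 ≡ x^6 + x^5 + x^4 + 1 (mod x^8 + x^6 + x^5 + x^4 + 1).
Reduced: x^6 + x^5 + x^4 + x^2 + 1.

1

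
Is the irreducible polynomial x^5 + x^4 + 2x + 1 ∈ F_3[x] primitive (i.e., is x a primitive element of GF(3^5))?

Yes

Write f(x) = x^5 + x^4 + 2x + 1.
|GF(3^5)^×| = 3^5 − 1 = 242. Prime factorization: 242 = 2·11^2.
f is primitive ⇔ x has order 242 in GF(3)[x]/(f), i.e. x^(242/q) ≠ 1 for each prime q | 242.
x^(121) mod f = 2.
x^(22) mod f = x^3 + 2.
None equal 1, so x has full order 242; f is primitive.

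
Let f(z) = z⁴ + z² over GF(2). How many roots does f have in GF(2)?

Evaluate at each of the 2 elements of GF(2):
f(0) = 0 → root; f(1) = 0 → root.
Roots: {0, 1}.

2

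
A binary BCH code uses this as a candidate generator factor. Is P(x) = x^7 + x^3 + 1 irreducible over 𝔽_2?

Yes

Check for roots in 𝔽_2: P(0) = 1; P(1) = 1.
No roots, so no linear factors.
Monic irreducibles of degree 2 over GF(2): x^2 + x + 1.
None of them divide P (all give nonzero remainder).
Monic irreducibles of degree 3 over GF(2): x^3 + x + 1, x^3 + x^2 + 1.
None of them divide P (all give nonzero remainder).
No irreducible factor of degree ≤ 3 exists, so P is irreducible over GF(2).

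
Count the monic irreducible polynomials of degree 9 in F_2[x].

56

By the necklace-counting formula, N_2(9) = (1/9) Σ_{d|9} μ(9/d)·2^d.
Divisors of 9: 1, 3, 9; μ(9/d) for each: 0, -1, 1.
Σ = − 2^3 + 2^9 = 504.
N = 504/9 = 56.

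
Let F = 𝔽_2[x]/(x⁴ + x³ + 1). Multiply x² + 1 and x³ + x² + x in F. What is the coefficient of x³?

0

Multiply in 𝔽_2[x]: (x² + 1)·(x³ + x² + x) = x⁵ + x⁴ + x² + x.
Reduce using x⁴ ≡ x³ + 1 (mod x⁴ + x³ + 1).
Reduced: x².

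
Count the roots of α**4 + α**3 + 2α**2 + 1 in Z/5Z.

1

Write g(α) = α**4 + α**3 + 2α**2 + 1.
Evaluate at each of the 5 elements of Z/5Z:
g(0) = 1; g(1) = 0 → root; g(2) = 3; g(3) = 2; g(4) = 3.
Roots: {1}.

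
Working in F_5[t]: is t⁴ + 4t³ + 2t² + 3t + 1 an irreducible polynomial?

Yes

Write f(t) = t⁴ + 4t³ + 2t² + 3t + 1.
Check for roots in F_5: f(0) = 1; f(1) = 1; f(2) = 3; f(3) = 2; f(4) = 2.
No roots, so no linear factors.
Degree-2 irreducible divisors: test the 10 monic irreducibles of degree 2 over GF(5).
None of them divide f (all give nonzero remainder).
No irreducible factor of degree ≤ 2 exists, so f is irreducible over GF(5).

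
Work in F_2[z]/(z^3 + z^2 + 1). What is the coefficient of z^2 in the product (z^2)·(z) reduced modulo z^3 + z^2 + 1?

1

Multiply in F_2[z]: (z^2)·(z) = z^3.
Reduce using z^3 ≡ z^2 + 1 (mod z^3 + z^2 + 1).
Reduced: z^2 + 1.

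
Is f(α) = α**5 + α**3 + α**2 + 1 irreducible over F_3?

No

Check for roots in F_3: f(0) = 1; f(1) = 1; f(2) = 0 → root.
f(2) = 0, so (α − 2) divides f(α); f is reducible.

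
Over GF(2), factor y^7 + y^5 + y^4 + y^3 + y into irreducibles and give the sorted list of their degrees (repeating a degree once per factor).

Write f(y) = y^7 + y^5 + y^4 + y^3 + y.
Roots in GF(2): f(0) = 0 → root; f(1) = 1.
Linear factors from roots: (y).
Complete factorization: f(y) = (y)·(y^2 + y + 1)·(y^4 + y^3 + y^2 + y + 1).
Factor degrees with multiplicity: 1 + 2 + 4 = 7.

1, 2, 4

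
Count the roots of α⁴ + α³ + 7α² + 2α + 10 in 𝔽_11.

3

Write f(α) = α⁴ + α³ + 7α² + 2α + 10.
Evaluate at each of the 11 elements of 𝔽_11:
f(0) = 10; f(1) = 10; f(2) = 0 → root; f(3) = 0 → root; f(4) = 10; f(5) = 10; f(6) = 4; f(7) = 9; f(8) = 0 → root; f(9) = 9; f(10) = 4.
Roots: {2, 3, 8}.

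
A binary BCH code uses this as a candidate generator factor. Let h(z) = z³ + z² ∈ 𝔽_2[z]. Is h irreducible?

No

Check for roots in 𝔽_2: h(0) = 0 → root; h(1) = 0 → root.
h(0) = 0, so (z) divides h(z); h is reducible.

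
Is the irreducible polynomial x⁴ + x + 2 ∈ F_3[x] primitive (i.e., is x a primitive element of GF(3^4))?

Write f(x) = x⁴ + x + 2.
|GF(3^4)^×| = 3^4 − 1 = 80. Prime factorization: 80 = 2^4·5.
f is primitive ⇔ x has order 80 in GF(3)[x]/(f), i.e. x^(80/q) ≠ 1 for each prime q | 80.
x^(40) mod f = 2.
x^(16) mod f = 2x³ + x + 2.
None equal 1, so x has full order 80; f is primitive.

Yes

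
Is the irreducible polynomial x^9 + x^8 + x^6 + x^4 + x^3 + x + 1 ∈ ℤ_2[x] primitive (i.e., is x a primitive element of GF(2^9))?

Yes

Write f(x) = x^9 + x^8 + x^6 + x^4 + x^3 + x + 1.
|GF(2^9)^×| = 2^9 − 1 = 511. Prime factorization: 511 = 7·73.
f is primitive ⇔ x has order 511 in GF(2)[x]/(f), i.e. x^(511/q) ≠ 1 for each prime q | 511.
x^(73) mod f = x^8 + x^5 + x^3 + x.
x^(7) mod f = x^7.
None equal 1, so x has full order 511; f is primitive.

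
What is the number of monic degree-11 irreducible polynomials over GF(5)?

4438920

Gauss's count: N_{5}(11) = (1/11) Σ_{d|11} μ(11/d)·5^d.
Divisors of 11: 1, 11; μ(11/d) for each: -1, 1.
Σ = − 5^1 + 5^11 = 48828120.
N = 48828120/11 = 4438920.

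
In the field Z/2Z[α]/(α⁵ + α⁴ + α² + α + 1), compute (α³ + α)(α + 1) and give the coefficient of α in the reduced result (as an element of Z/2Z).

1

Multiply in Z/2Z[α]: (α³ + α)·(α + 1) = α⁴ + α³ + α² + α.
Reduced: α⁴ + α³ + α² + α.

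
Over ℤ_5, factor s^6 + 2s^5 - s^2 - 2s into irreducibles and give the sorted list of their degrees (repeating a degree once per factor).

1, 1, 1, 1, 1, 1

Write g(s) = s^6 + 2s^5 - s^2 - 2s.
Roots in ℤ_5: g(0) = 0 → root; g(1) = 0 → root; g(2) = 0 → root; g(3) = 0 → root; g(4) = 0 → root.
Linear factors from roots: (s), (s - 1), (s - 2), (s + 2), (s + 1).
Complete factorization: g(s) = (s)·(s + 1)·(s - 2)·(s - 1)·(s + 2)^2.
Factor degrees with multiplicity: 1 + 1 + 1 + 1 + 1 + 1 = 6.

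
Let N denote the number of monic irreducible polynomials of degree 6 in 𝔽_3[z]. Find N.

116

The number of monic irreducibles of degree 6 over GF(3) is (1/6)·Σ_{d∣6} μ(6/d) 3^d.
Divisors of 6: 1, 2, 3, 6; μ(6/d) for each: 1, -1, -1, 1.
Σ = 3^1 − 3^2 − 3^3 + 3^6 = 696.
N = 696/6 = 116.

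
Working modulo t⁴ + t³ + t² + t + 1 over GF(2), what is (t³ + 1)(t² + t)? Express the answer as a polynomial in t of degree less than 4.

t^3

Multiply in GF(2)[t]: (t³ + 1)·(t² + t) = t⁵ + t⁴ + t² + t.
Reduce using t⁴ ≡ t³ + t² + t + 1 (mod t⁴ + t³ + t² + t + 1).
Reduced: t³.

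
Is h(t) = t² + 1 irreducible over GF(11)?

Check each element of GF(11) for a root: h(0)=1, h(1)=2, h(2)=5, h(3)=10, h(4)=6, h(5)=4, h(6)=4, h(7)=6, h(8)=10, h(9)=5, h(10)=2.
No roots. A degree-2 polynomial over a field with no linear factor is irreducible.

Yes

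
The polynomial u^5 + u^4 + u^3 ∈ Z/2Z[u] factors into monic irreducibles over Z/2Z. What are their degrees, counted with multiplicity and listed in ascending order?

1, 1, 1, 2

Write g(u) = u^5 + u^4 + u^3.
Roots in Z/2Z: g(0) = 0 → root; g(1) = 1.
Linear factors from roots: (u).
Complete factorization: g(u) = (u)^3·(u^2 + u + 1).
Factor degrees with multiplicity: 1 + 1 + 1 + 2 = 5.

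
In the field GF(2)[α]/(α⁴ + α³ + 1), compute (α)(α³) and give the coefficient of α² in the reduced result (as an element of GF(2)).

0

Multiply in GF(2)[α]: (α)·(α³) = α⁴.
Reduce using α⁴ ≡ α³ + 1 (mod α⁴ + α³ + 1).
Reduced: α³ + 1.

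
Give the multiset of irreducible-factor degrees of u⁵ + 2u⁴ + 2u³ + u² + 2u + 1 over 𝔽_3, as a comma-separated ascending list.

1, 4

Write f(u) = u⁵ + 2u⁴ + 2u³ + u² + 2u + 1.
Roots in 𝔽_3: f(0) = 1; f(1) = 0 → root; f(2) = 2.
Linear factors from roots: (u + 2).
Complete factorization: f(u) = (u + 2)·(u⁴ + 2u² + 2).
Factor degrees with multiplicity: 1 + 4 = 5.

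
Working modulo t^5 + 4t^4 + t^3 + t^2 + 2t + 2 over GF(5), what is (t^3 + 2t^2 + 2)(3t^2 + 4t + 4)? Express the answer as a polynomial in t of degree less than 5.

Multiply in GF(5)[t]: (t^3 + 2t^2 + 2)·(3t^2 + 4t + 4) = 3t^5 + 2t^3 + 4t^2 + 3t + 3.
Reduce using t^5 ≡ t^4 + 4t^3 + 4t^2 + 3t + 3 (mod t^5 + 4t^4 + t^3 + t^2 + 2t + 2).
Reduced: 3t^4 + 4t^3 + t^2 + 2t + 2.

3t^4 + 4t^3 + t^2 + 2t + 2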